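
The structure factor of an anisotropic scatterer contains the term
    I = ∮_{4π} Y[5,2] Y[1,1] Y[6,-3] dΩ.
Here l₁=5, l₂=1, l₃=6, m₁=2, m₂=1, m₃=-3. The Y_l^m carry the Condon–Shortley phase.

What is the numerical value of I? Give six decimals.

-0.245154

m-sum 0 ✓  L=12 even ✓  4≤6≤6 ✓
Π(2lᵢ+1) = 11×3×13 = 429
triangle coeff Δ(5,1,6) = 1/858
Σ_t [0,0]: t=0:+1/14400 = 1/14400
(3j)²=6/143 [(5 1 6; 0 0 0)], sign=+1
Σ_t [0,0]: t=0:+1/60480 = 1/60480
(3j)²=6/143 [(5 1 6; 2 1 -3)], sign=-1
⇒ 4πI² = 108/143
I = (-1)√(108/143/(4π)) = -0.24515397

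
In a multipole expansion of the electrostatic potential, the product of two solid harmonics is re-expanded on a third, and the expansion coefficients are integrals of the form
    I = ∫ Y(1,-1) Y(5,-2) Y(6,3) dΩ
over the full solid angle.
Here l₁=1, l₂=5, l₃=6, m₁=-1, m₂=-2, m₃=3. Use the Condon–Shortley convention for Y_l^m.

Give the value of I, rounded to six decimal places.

-0.245154

m-sum 0 ✓  L=12 even ✓  4≤6≤6 ✓
Π(2lᵢ+1) = 3×11×13 = 429
triangle coeff Δ(1,5,6) = 1/858
Σ_t [0,0]: t=0:+1/14400 = 1/14400
(3j)²=6/143 [(1 5 6; 0 0 0)], sign=+1
Σ_t [0,0]: t=0:+1/60480 = 1/60480
(3j)²=6/143 [(1 5 6; -1 -2 3)], sign=-1
⇒ 4πI² = 108/143
I = (-1)√(108/143/(4π)) = -0.24515397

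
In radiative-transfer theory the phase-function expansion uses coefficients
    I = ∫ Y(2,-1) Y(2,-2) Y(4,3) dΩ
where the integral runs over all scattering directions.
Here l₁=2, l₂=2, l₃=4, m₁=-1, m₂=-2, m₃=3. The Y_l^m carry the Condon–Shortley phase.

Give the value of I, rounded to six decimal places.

-0.238414

Checks pass: Σm=0; 8 even; l₃=4∈[0,4].
(2·2+1)(2·2+1)(2·4+1) = 225
Δ: 0! 4! 4! / 9! → 1/630
sum: t=0:+1/16 = 1/16
3j²(2 2 4; 0 0 0) = Δ·Π!·Σ² = 2/35  (sign +1)
sum: t=0:+1/144 = 1/144
3j²(2 2 4; -1 -2 3) = Δ·Π!·Σ² = 1/18  (sign -1)
combine: 4πI² = 225·2/35·1/18 = 5/7
take √, sign -1: I = -0.23841361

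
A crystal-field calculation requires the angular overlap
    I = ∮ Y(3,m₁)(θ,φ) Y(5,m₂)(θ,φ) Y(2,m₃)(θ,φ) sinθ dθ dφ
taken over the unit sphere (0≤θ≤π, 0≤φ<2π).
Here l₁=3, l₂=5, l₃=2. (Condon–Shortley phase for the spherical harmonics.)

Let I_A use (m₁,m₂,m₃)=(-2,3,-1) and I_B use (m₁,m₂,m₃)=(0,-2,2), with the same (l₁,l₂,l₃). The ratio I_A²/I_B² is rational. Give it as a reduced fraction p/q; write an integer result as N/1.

16/5

Same 3,5,2: normalisation and zero-m 3j drop out of the ratio.
A: Δ: 6! 0! 4! / 11! → 1/2310; sum: t=5:−1/720 = -1/720; 3j²(3 5 2; -2 3 -1) = Δ·Π!·Σ² = 8/165  (sign +1)
B: Δ: 6! 0! 4! / 11! → 1/2310; sum: t=3:−1/864 = -1/864; 3j²(3 5 2; 0 -2 2) = Δ·Π!·Σ² = 1/66  (sign -1)
I_A²/I_B² = (8/165)/(1/66) = 16/5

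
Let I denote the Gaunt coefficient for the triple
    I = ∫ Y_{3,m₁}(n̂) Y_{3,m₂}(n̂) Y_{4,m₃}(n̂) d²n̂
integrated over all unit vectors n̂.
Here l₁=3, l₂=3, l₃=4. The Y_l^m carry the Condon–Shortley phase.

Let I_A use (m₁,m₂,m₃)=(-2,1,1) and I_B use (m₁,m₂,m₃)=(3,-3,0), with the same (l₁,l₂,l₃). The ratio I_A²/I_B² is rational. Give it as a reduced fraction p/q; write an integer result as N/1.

32/9

l's match ⇒ only the (l;m) 3-j factors differ between A and B.
A: triangle coeff Δ(3,3,4) = 1/34650; Σ_t [1,2]: t=1:−1/144 t=2:+1/48 = 1/72; (3j)²=16/693 [(3 3 4; -2 1 1)], sign=-1
B: triangle coeff Δ(3,3,4) = 1/34650; Σ_t [0,0]: t=0:+1/1152 = 1/1152; (3j)²=1/154 [(3 3 4; 3 -3 0)], sign=+1
I_A²/I_B² = (16/693)/(1/154) = 32/9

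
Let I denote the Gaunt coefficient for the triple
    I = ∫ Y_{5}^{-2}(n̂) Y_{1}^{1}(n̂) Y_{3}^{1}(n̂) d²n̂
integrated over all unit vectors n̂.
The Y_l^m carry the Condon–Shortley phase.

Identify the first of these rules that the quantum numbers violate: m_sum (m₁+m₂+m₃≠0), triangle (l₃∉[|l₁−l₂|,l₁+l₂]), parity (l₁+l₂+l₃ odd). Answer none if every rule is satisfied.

triangle

azimuthal sum: -2 + 1 + 1 = 0  ✓
4 ≤ 3 ≤ 6 (triangle on l)  ✗
L = 5 + 1 + 3 = 9 (odd)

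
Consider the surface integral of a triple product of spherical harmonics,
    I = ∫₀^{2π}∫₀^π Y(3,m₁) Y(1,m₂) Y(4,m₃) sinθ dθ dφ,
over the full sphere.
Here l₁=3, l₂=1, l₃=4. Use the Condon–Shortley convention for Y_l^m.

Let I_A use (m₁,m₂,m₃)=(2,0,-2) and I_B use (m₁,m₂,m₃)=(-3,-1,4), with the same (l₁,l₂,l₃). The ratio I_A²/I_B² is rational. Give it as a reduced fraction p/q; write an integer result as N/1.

3/7

Same 3,1,4: normalisation and zero-m 3j drop out of the ratio.
A: Δ: 0! 6! 2! / 9! → 1/252; sum: t=0:+1/120 = 1/120; 3j²(3 1 4; 2 0 -2) = Δ·Π!·Σ² = 1/21  (sign +1)
B: Δ: 0! 6! 2! / 9! → 1/252; sum: t=0:+1/1440 = 1/1440; 3j²(3 1 4; -3 -1 4) = Δ·Π!·Σ² = 1/9  (sign +1)
I_A²/I_B² = (1/21)/(1/9) = 3/7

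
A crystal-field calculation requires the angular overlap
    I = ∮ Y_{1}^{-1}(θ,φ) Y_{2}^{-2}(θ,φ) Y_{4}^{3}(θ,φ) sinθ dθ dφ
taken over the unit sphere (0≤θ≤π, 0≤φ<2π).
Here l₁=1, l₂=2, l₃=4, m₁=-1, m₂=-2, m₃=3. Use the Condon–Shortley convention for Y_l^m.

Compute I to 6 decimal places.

|1−2|≤4≤1+2 violated ⇒ I = 0

0.000000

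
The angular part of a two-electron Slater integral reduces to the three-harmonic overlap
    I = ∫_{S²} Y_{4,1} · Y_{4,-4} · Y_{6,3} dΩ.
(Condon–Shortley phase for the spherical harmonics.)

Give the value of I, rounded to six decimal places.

0.155830

Rules hold: Σm=0, L=14 even, 0≤6≤8.
N = 9·9·13 = 1053
Δ = 2!·6!·6!/15! = 1/1261260
Racah Σ t=0..2: t=0:+1/4608 t=1:−1/1296 t=2:+1/4608 = -7/20736
⇒ 3j(4 4 6; 0 0 0)² = 20/1287, sgn -1
Racah Σ t=0..0: t=0:+1/51840 = 1/51840
⇒ 3j(4 4 6; 1 -4 3)² = 8/429, sgn -1
4πI² = N·(3j₀)²·(3jₘ)² = 480/1573
I = +1·√(0.305149/4π) = 0.15583009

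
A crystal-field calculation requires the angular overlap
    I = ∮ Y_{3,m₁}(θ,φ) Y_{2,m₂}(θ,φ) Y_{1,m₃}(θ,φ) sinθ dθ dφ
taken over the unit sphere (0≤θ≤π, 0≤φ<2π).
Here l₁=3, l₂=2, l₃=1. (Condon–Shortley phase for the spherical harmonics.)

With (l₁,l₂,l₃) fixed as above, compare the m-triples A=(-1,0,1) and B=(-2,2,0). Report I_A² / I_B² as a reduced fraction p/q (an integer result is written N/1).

6/5

Same 3,2,1: normalisation and zero-m 3j drop out of the ratio.
A: Δ: 4! 2! 0! / 7! → 1/105; sum: t=2:+1/8 = 1/8; 3j²(3 2 1; -1 0 1) = Δ·Π!·Σ² = 2/35  (sign +1)
B: Δ: 4! 2! 0! / 7! → 1/105; sum: t=4:+1/24 = 1/24; 3j²(3 2 1; -2 2 0) = Δ·Π!·Σ² = 1/21  (sign -1)
I_A²/I_B² = (2/35)/(1/21) = 6/5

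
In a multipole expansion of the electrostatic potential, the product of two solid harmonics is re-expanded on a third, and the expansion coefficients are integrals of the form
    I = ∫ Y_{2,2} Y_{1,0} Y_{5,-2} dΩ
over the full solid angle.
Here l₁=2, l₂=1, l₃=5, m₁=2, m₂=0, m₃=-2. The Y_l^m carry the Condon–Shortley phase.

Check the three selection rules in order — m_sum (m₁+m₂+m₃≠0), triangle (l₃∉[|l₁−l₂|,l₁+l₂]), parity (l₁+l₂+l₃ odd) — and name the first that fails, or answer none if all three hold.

triangle

m₁+m₂+m₃ = 2 + 0 − 2 = 0  ✓
triangle: |2−1|=1 ≤ l₃=5 ≤ 2+1=3  ✗
parity: l₁+l₂+l₃ = 8 is even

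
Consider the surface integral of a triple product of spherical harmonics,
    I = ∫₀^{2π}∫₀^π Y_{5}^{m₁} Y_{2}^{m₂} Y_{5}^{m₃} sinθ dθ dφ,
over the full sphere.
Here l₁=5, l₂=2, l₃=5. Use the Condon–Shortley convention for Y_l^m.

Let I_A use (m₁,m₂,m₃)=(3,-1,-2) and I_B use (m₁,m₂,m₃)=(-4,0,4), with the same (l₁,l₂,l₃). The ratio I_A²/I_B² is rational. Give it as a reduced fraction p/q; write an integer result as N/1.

25/9

l's match ⇒ only the (l;m) 3-j factors differ between A and B.
A: triangle coeff Δ(5,2,5) = 1/38610; Σ_t [0,1]: t=0:+1/2880 t=1:−1/10080 = 1/4032; (3j)²=10/429 [(5 2 5; 3 -1 -2)], sign=-1
B: triangle coeff Δ(5,2,5) = 1/38610; Σ_t [1,2]: t=1:−1/40320 t=2:+1/20160 = 1/40320; (3j)²=6/715 [(5 2 5; -4 0 4)], sign=-1
I_A²/I_B² = (10/429)/(6/715) = 25/9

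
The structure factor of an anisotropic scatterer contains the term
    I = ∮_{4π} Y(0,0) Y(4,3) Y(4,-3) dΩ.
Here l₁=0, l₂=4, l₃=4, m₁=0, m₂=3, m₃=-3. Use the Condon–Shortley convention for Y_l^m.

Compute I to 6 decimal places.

-0.282095

m-sum 0 ✓  L=8 even ✓  4≤4≤4 ✓
Π(2lᵢ+1) = 1×9×9 = 81
triangle coeff Δ(0,4,4) = 1/9
Σ_t [0,0]: t=0:+1/576 = 1/576
(3j)²=1/9 [(0 4 4; 0 0 0)], sign=+1
Σ_t [0,0]: t=0:+1/5040 = 1/5040
(3j)²=1/9 [(0 4 4; 0 3 -3)], sign=-1
⇒ 4πI² = 1/1
I = (-1)√(1/1/(4π)) = -0.28209479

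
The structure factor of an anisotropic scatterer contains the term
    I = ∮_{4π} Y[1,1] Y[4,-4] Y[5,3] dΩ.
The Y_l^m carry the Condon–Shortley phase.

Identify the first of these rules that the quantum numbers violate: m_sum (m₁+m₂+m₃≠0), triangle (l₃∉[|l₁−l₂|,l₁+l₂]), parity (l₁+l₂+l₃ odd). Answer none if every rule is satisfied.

none

azimuthal sum: 1 − 4 + 3 = 0  ✓
3 ≤ 5 ≤ 5 (triangle on l)  ✓
L = 1 + 4 + 5 = 10 (even)  ✓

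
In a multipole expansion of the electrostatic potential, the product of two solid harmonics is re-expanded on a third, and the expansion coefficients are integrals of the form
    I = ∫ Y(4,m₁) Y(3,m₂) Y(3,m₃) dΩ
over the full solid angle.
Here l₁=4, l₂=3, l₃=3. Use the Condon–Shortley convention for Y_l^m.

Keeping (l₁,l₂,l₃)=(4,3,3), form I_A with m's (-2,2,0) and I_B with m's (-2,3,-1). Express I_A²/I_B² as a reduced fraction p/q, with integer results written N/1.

1/18

Same 4,3,3: normalisation and zero-m 3j drop out of the ratio.
A: Δ: 4! 4! 2! / 11! → 1/34650; sum: t=3:−1/72 t=4:+1/96 = -1/288; 3j²(4 3 3; -2 2 0) = Δ·Π!·Σ² = 1/462  (sign +1)
B: Δ: 4! 4! 2! / 11! → 1/34650; sum: t=4:+1/192 = 1/192; 3j²(4 3 3; -2 3 -1) = Δ·Π!·Σ² = 3/77  (sign +1)
I_A²/I_B² = (1/462)/(3/77) = 1/18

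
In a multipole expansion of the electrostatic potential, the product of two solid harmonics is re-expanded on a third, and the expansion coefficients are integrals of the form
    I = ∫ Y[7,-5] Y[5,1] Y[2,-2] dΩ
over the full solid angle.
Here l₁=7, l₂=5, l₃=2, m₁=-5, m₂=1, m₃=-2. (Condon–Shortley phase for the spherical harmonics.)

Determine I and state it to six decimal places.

m-sum = -5 + 1 − 2 = -6 ≠ 0 ⇒ I = 0

0.000000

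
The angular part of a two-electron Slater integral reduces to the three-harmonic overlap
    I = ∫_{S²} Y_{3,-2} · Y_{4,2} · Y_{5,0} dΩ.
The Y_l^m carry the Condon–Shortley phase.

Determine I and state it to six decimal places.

Checks pass: Σm=0; 12 even; l₃=5∈[1,7].
(2·3+1)(2·4+1)(2·5+1) = 693
Δ: 2! 4! 6! / 13! → 1/180180
sum: t=0:+1/576 t=1:−1/144 t=2:+1/576 = -1/288
3j²(3 4 5; 0 0 0) = Δ·Π!·Σ² = 20/1001  (sign +1)
sum: t=1:−1/2880 t=2:+1/576 = 1/720
3j²(3 4 5; -2 2 0) = Δ·Π!·Σ² = 80/3003  (sign -1)
combine: 4πI² = 693·20/1001·80/3003 = 4800/13013
take √, sign -1: I = -0.17132746

-0.171327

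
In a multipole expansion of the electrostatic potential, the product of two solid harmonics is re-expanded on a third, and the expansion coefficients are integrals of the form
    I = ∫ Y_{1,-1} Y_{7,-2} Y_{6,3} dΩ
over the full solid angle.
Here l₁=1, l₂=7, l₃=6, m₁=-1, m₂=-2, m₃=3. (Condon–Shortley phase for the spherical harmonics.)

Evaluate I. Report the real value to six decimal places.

m-sum 0 ✓  L=14 even ✓  6≤6≤8 ✓
Π(2lᵢ+1) = 3×15×13 = 585
triangle coeff Δ(1,7,6) = 1/1365
Σ_t [1,1]: t=1:−1/518400 = -1/518400
(3j)²=7/195 [(1 7 6; 0 0 0)], sign=-1
Σ_t [2,2]: t=2:+1/4354560 = 1/4354560
(3j)²=2/273 [(1 7 6; -1 -2 3)], sign=-1
⇒ 4πI² = 2/13
I = (+1)√(2/13/(4π)) = 0.11064668

0.110647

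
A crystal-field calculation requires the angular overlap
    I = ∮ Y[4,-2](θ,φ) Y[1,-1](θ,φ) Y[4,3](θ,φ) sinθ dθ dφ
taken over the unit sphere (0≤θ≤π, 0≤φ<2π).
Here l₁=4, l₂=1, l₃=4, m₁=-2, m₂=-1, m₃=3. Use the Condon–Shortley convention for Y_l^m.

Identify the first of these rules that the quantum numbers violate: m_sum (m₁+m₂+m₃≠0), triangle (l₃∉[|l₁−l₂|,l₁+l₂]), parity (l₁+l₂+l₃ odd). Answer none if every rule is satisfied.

parity

azimuthal sum: -2 − 1 + 3 = 0  ✓
3 ≤ 4 ≤ 5 (triangle on l)  ✓
L = 4 + 1 + 4 = 9 (odd)  ✗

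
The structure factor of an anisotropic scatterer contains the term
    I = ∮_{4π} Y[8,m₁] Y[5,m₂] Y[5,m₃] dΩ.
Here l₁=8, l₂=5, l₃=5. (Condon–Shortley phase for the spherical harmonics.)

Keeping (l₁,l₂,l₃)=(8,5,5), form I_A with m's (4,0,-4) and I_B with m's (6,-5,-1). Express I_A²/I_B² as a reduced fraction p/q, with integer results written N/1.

121/182

l's match ⇒ only the (l;m) 3-j factors differ between A and B.
A: triangle coeff Δ(8,5,5) = 1/37413090; Σ_t [3,4]: t=3:−1/7257600 t=4:+1/23224320 = -11/116121600; (3j)²=121/8398 [(8 5 5; 4 0 -4)], sign=+1
B: triangle coeff Δ(8,5,5) = 1/37413090; Σ_t [0,0]: t=0:+1/116121600 = 1/116121600; (3j)²=7/323 [(8 5 5; 6 -5 -1)], sign=+1
I_A²/I_B² = (121/8398)/(7/323) = 121/182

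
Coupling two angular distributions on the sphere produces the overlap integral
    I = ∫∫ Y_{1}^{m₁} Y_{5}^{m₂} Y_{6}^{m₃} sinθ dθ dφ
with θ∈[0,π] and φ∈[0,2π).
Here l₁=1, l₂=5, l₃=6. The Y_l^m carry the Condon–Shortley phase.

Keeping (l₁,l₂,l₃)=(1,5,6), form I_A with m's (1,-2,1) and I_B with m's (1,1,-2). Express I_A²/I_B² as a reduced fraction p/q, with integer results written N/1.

l's match ⇒ only the (l;m) 3-j factors differ between A and B.
A: triangle coeff Δ(1,5,6) = 1/858; Σ_t [0,0]: t=0:+1/60480 = 1/60480; (3j)²=5/429 [(1 5 6; 1 -2 1)], sign=-1
B: triangle coeff Δ(1,5,6) = 1/858; Σ_t [0,0]: t=0:+1/34560 = 1/34560; (3j)²=14/429 [(1 5 6; 1 1 -2)], sign=+1
I_A²/I_B² = (5/429)/(14/429) = 5/14

5/14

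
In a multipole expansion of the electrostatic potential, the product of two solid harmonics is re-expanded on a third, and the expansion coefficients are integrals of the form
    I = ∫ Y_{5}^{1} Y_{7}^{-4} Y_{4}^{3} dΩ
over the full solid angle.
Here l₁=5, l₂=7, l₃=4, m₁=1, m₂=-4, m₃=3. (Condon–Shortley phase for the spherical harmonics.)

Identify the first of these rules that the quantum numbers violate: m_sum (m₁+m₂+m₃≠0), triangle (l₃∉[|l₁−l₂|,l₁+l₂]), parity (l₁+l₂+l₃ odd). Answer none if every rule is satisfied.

Σmᵢ = 0  ✓
l₃∈[|l₁−l₂|,l₁+l₂]=[2,12], have l₃=4  ✓
Σlᵢ = 16 ⇒ even  ✓

none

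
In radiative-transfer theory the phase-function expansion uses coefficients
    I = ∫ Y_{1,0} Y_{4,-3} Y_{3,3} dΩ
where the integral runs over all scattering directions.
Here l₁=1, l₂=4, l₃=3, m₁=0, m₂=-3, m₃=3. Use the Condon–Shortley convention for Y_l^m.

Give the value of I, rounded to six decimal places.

Rules hold: Σm=0, L=8 even, 3≤3≤5.
N = 3·9·7 = 189
Δ = 2!·0!·6!/9! = 1/252
Racah Σ t=1..1: t=1:−1/36 = -1/36
⇒ 3j(1 4 3; 0 0 0)² = 4/63, sgn +1
Racah Σ t=1..1: t=1:−1/720 = -1/720
⇒ 3j(1 4 3; 0 -3 3)² = 1/36, sgn -1
4πI² = N·(3j₀)²·(3jₘ)² = 1/3
I = -1·√(0.333333/4π) = -0.16286750

-0.162868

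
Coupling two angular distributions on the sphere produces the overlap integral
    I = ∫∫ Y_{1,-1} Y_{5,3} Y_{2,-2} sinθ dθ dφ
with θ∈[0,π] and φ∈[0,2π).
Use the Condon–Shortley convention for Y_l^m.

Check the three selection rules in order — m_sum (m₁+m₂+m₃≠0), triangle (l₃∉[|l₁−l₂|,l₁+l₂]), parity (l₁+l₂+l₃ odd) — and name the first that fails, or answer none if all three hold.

triangle

m₁+m₂+m₃ = -1 + 3 − 2 = 0  ✓
triangle: |1−5|=4 ≤ l₃=2 ≤ 1+5=6  ✗
parity: l₁+l₂+l₃ = 8 is even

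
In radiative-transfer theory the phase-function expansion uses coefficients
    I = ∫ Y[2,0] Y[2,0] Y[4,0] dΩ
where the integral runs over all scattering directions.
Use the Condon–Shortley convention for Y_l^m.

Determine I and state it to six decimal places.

0.241796

m-sum 0 ✓  L=8 even ✓  0≤4≤4 ✓
Π(2lᵢ+1) = 5×5×9 = 225
triangle coeff Δ(2,2,4) = 1/630
Σ_t [0,0]: t=0:+1/16 = 1/16
(3j)²=2/35 [(2 2 4; 0 0 0)], sign=+1
(m-triple is (0,0,0) — same symbol as above.)
⇒ 4πI² = 36/49
I = (+1)√(36/49/(4π)) = 0.24179554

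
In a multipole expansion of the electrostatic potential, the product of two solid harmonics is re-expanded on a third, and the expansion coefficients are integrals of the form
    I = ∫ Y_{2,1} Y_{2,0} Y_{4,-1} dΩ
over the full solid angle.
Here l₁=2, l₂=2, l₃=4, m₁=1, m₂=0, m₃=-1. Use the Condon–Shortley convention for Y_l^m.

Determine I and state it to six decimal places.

m-sum 0 ✓  L=8 even ✓  0≤4≤4 ✓
Π(2lᵢ+1) = 5×5×9 = 225
triangle coeff Δ(2,2,4) = 1/630
Σ_t [0,0]: t=0:+1/16 = 1/16
(3j)²=2/35 [(2 2 4; 0 0 0)], sign=+1
Σ_t [0,0]: t=0:+1/24 = 1/24
(3j)²=1/21 [(2 2 4; 1 0 -1)], sign=-1
⇒ 4πI² = 30/49
I = (-1)√(30/49/(4π)) = -0.22072812

-0.220728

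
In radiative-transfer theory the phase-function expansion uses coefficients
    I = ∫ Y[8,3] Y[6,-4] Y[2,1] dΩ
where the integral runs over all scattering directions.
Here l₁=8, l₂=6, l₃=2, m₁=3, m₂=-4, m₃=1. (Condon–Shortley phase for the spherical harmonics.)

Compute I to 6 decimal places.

-0.089004

m-sum 0 ✓  L=16 even ✓  2≤2≤14 ✓
Π(2lᵢ+1) = 17×13×5 = 1105
triangle coeff Δ(8,6,2) = 1/30940
Σ_t [6,6]: t=6:+1/2073600 = 1/2073600
(3j)²=28/1105 [(8 6 2; 0 0 0)], sign=+1
Σ_t [2,2]: t=2:+1/43545600 = 1/43545600
(3j)²=11/3094 [(8 6 2; 3 -4 1)], sign=-1
⇒ 4πI² = 22/221
I = (-1)√(22/221/(4π)) = -0.08900415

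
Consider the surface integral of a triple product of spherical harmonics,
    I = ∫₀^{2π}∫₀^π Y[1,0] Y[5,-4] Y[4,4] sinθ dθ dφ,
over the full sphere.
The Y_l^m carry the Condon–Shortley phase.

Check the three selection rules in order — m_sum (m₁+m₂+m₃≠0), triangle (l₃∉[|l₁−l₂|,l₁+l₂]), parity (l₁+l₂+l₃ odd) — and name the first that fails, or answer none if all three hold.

Σmᵢ = 0  ✓
l₃∈[|l₁−l₂|,l₁+l₂]=[4,6], have l₃=4  ✓
Σlᵢ = 10 ⇒ even  ✓

none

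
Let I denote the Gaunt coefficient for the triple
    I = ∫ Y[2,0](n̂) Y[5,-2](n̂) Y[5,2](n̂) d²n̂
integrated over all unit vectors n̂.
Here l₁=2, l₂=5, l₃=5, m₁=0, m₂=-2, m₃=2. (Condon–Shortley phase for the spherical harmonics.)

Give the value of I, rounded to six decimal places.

Rules hold: Σm=0, L=12 even, 3≤5≤7.
N = 5·11·11 = 605
Δ = 2!·2!·8!/13! = 1/38610
Racah Σ t=0..2: t=0:+1/2880 t=1:−1/576 t=2:+1/2880 = -1/960
⇒ 3j(2 5 5; 0 0 0)² = 10/429, sgn +1
Racah Σ t=0..2: t=0:+1/2880 t=1:−1/1440 t=2:+1/20160 = -1/3360
⇒ 3j(2 5 5; 0 -2 2)² = 6/715, sgn +1
4πI² = N·(3j₀)²·(3jₘ)² = 20/169
I = +1·√(0.118343/4π) = 0.09704356

0.097044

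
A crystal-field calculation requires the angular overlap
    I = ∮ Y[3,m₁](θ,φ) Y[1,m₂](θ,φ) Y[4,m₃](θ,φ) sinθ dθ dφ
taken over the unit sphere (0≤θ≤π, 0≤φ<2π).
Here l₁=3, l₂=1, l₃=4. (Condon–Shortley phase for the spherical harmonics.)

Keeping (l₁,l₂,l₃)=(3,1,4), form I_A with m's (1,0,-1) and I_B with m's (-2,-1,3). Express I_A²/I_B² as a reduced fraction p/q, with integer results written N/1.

Same 3,1,4: normalisation and zero-m 3j drop out of the ratio.
A: Δ: 0! 6! 2! / 9! → 1/252; sum: t=0:+1/48 = 1/48; 3j²(3 1 4; 1 0 -1) = Δ·Π!·Σ² = 5/84  (sign -1)
B: Δ: 0! 6! 2! / 9! → 1/252; sum: t=0:+1/240 = 1/240; 3j²(3 1 4; -2 -1 3) = Δ·Π!·Σ² = 1/12  (sign -1)
I_A²/I_B² = (5/84)/(1/12) = 5/7

5/7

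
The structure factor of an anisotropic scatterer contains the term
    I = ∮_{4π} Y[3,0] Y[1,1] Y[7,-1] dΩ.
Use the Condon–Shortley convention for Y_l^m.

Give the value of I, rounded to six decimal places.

l₃=7 ∉ [2,4] — triangle fails ⇒ I = 0

0.000000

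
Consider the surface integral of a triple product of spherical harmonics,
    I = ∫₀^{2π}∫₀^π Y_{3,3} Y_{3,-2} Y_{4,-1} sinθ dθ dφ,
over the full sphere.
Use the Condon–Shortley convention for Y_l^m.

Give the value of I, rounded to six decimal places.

Checks pass: Σm=0; 10 even; l₃=4∈[0,6].
(2·3+1)(2·3+1)(2·4+1) = 441
Δ: 2! 4! 4! / 11! → 1/34650
sum: t=0:+1/72 t=1:−1/16 t=2:+1/72 = -5/144
3j²(3 3 4; 0 0 0) = Δ·Π!·Σ² = 2/77  (sign -1)
sum: t=0:+1/288 = 1/288
3j²(3 3 4; 3 -2 -1) = Δ·Π!·Σ² = 5/231  (sign -1)
combine: 4πI² = 441·2/77·5/231 = 30/121
take √, sign +1: I = 0.14046335

0.140463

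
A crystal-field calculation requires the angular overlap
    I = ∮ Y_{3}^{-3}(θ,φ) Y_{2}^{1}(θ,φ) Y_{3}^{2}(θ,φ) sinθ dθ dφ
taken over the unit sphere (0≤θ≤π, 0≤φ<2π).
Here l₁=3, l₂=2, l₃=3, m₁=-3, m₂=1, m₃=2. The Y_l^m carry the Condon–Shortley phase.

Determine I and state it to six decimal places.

-0.210261

Checks pass: Σm=0; 8 even; l₃=3∈[1,5].
(2·3+1)(2·2+1)(2·3+1) = 245
Δ: 2! 4! 2! / 9! → 1/3780
sum: t=0:+1/24 t=1:−1/4 t=2:+1/24 = -1/6
3j²(3 2 3; 0 0 0) = Δ·Π!·Σ² = 4/105  (sign +1)
sum: t=2:+1/48 = 1/48
3j²(3 2 3; -3 1 2) = Δ·Π!·Σ² = 5/84  (sign -1)
combine: 4πI² = 245·4/105·5/84 = 5/9
take √, sign -1: I = -0.21026104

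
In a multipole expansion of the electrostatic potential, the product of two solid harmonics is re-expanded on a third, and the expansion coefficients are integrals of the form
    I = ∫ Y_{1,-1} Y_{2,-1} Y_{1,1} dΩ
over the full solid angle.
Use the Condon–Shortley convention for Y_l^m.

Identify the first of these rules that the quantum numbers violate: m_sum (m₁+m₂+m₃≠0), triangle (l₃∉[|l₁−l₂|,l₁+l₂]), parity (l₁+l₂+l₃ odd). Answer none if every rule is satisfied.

m_sum

azimuthal sum: -1 − 1 + 1 = -1  ✗
1 ≤ 1 ≤ 3 (triangle on l)
L = 1 + 2 + 1 = 4 (even)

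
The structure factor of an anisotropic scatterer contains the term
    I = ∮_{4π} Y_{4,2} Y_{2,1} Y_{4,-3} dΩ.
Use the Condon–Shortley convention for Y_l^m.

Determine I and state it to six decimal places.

Rules hold: Σm=0, L=10 even, 2≤4≤6.
N = 9·5·9 = 405
Δ = 2!·6!·2!/11! = 1/13860
Racah Σ t=0..2: t=0:+1/192 t=1:−1/36 t=2:+1/192 = -5/288
⇒ 3j(4 2 4; 0 0 0)² = 20/693, sgn -1
Racah Σ t=1..2: t=1:−1/240 t=2:+1/1440 = -1/288
⇒ 3j(4 2 4; 2 1 -3)² = 5/132, sgn +1
4πI² = N·(3j₀)²·(3jₘ)² = 375/847
I = -1·√(0.442739/4π) = -0.18770204

-0.187702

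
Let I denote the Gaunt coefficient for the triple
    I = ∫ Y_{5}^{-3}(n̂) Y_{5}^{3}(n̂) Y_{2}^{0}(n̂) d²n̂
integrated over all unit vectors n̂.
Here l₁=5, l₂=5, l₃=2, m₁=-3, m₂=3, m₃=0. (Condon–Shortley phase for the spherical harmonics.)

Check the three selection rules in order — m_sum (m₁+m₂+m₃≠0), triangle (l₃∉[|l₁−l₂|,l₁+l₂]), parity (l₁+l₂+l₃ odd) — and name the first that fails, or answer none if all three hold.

none

m₁+m₂+m₃ = -3 + 3 + 0 = 0  ✓
triangle: |5−5|=0 ≤ l₃=2 ≤ 5+5=10  ✓
parity: l₁+l₂+l₃ = 12 is even  ✓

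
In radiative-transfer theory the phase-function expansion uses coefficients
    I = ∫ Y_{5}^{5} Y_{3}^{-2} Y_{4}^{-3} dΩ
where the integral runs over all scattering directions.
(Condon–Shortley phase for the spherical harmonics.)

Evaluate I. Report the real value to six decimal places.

m-sum 0 ✓  L=12 even ✓  2≤4≤8 ✓
Π(2lᵢ+1) = 11×7×9 = 693
triangle coeff Δ(5,3,4) = 1/180180
Σ_t [1,3]: t=1:−1/576 t=2:+1/144 t=3:−1/576 = 1/288
(3j)²=20/1001 [(5 3 4; 0 0 0)], sign=+1
Σ_t [0,0]: t=0:+1/17280 = 1/17280
(3j)²=35/858 [(5 3 4; 5 -2 -3)], sign=-1
⇒ 4πI² = 1050/1859
I = (-1)√(1050/1859/(4π)) = -0.21200691

-0.212007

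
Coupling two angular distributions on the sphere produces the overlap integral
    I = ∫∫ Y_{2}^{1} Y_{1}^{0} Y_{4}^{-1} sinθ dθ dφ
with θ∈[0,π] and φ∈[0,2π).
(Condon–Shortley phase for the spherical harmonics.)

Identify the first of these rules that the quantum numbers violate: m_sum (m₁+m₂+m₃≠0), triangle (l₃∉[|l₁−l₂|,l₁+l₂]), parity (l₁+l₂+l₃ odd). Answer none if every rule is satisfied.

m₁+m₂+m₃ = 1 + 0 − 1 = 0  ✓
triangle: |2−1|=1 ≤ l₃=4 ≤ 2+1=3  ✗
parity: l₁+l₂+l₃ = 7 is odd

triangle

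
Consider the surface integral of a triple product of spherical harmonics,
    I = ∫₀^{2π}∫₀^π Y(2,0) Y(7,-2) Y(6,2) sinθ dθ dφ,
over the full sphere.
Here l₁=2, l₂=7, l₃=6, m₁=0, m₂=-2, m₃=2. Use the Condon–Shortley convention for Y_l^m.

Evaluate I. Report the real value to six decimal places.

0.000000

L=15 odd ⇒ parity kills the (l;000) factor ⇒ I = 0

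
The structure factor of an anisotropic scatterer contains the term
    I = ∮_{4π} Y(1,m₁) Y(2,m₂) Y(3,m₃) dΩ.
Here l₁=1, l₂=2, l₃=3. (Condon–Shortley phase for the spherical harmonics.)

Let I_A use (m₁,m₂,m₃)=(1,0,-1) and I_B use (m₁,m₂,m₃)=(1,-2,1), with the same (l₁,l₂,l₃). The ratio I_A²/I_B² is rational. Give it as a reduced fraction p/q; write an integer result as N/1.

Same 1,2,3: normalisation and zero-m 3j drop out of the ratio.
A: Δ: 0! 2! 4! / 7! → 1/105; sum: t=0:+1/8 = 1/8; 3j²(1 2 3; 1 0 -1) = Δ·Π!·Σ² = 2/35  (sign +1)
B: Δ: 0! 2! 4! / 7! → 1/105; sum: t=0:+1/48 = 1/48; 3j²(1 2 3; 1 -2 1) = Δ·Π!·Σ² = 1/105  (sign +1)
I_A²/I_B² = (2/35)/(1/105) = 6/1

6/1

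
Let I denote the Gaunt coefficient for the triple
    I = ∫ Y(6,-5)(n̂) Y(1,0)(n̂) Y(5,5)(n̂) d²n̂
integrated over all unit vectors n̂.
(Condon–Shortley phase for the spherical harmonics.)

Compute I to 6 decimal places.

-0.135514

Checks pass: Σm=0; 12 even; l₃=5∈[5,7].
(2·6+1)(2·1+1)(2·5+1) = 429
Δ: 2! 10! 0! / 13! → 1/858
sum: t=1:−1/14400 = -1/14400
3j²(6 1 5; 0 0 0) = Δ·Π!·Σ² = 6/143  (sign +1)
sum: t=1:−1/3628800 = -1/3628800
3j²(6 1 5; -5 0 5) = Δ·Π!·Σ² = 1/78  (sign -1)
combine: 4πI² = 429·6/143·1/78 = 3/13
take √, sign -1: I = -0.13551395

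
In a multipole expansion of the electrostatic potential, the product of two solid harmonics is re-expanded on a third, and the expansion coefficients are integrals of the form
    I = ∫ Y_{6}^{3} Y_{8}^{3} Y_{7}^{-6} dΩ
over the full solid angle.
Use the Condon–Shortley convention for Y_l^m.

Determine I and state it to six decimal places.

0.000000

l₁+l₂+l₃=21 is odd: 3j(l;000)=0 ⇒ I=0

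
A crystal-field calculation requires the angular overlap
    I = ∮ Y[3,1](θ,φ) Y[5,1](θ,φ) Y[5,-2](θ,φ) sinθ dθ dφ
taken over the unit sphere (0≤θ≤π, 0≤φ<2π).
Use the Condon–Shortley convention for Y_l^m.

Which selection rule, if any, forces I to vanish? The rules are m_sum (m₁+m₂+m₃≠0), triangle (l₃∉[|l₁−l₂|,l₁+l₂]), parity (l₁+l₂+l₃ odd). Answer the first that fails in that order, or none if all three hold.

Σmᵢ = 0  ✓
l₃∈[|l₁−l₂|,l₁+l₂]=[2,8], have l₃=5  ✓
Σlᵢ = 13 ⇒ odd  ✗

parity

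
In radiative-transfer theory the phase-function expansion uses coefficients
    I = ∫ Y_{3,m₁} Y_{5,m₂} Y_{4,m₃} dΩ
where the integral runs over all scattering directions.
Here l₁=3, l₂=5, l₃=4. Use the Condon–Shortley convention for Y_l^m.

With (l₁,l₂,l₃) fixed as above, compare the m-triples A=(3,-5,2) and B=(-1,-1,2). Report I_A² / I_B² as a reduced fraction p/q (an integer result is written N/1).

Same 3,5,4: normalisation and zero-m 3j drop out of the ratio.
A: Δ: 4! 2! 6! / 13! → 1/180180; sum: t=0:+1/34560 = 1/34560; 3j²(3 5 4; 3 -5 2) = Δ·Π!·Σ² = 5/286  (sign +1)
B: Δ: 4! 2! 6! / 13! → 1/180180; sum: t=2:+1/384 t=3:−1/720 t=4:+1/34560 = 43/34560; 3j²(3 5 4; -1 -1 2) = Δ·Π!·Σ² = 1849/180180  (sign +1)
I_A²/I_B² = (5/286)/(1849/180180) = 3150/1849

3150/1849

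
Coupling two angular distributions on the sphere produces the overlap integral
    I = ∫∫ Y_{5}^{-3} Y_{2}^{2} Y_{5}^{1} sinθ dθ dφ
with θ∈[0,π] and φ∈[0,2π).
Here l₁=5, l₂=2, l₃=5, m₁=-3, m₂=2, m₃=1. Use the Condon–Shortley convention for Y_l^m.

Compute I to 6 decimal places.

m-sum 0 ✓  L=12 even ✓  3≤5≤7 ✓
Π(2lᵢ+1) = 11×5×11 = 605
triangle coeff Δ(5,2,5) = 1/38610
Σ_t [0,2]: t=0:+1/2880 t=1:−1/576 t=2:+1/2880 = -1/960
(3j)²=10/429 [(5 2 5; 0 0 0)], sign=+1
Σ_t [2,2]: t=2:+1/5760 = 1/5760
(3j)²=56/2145 [(5 2 5; -3 2 1)], sign=+1
⇒ 4πI² = 560/1521
I = (+1)√(560/1521/(4π)) = 0.17116875

0.171169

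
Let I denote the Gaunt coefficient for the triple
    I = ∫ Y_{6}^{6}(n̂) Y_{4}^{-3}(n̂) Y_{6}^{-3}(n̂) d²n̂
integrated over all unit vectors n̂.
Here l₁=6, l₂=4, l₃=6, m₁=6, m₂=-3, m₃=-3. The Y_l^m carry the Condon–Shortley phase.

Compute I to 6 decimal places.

Checks pass: Σm=0; 16 even; l₃=6∈[2,10].
(2·6+1)(2·4+1)(2·6+1) = 1521
Δ: 4! 8! 4! / 17! → 1/15315300
sum: t=0:+1/829440 t=1:−1/25920 t=2:+1/9216 t=3:−1/25920 t=4:+1/829440 = 7/207360
3j²(6 4 6; 0 0 0) = Δ·Π!·Σ² = 28/2431  (sign +1)
sum: t=0:+1/5806080 = 1/5806080
3j²(6 4 6; 6 -3 -3) = Δ·Π!·Σ² = 9/884  (sign -1)
combine: 4πI² = 1521·28/2431·9/884 = 567/3179
take √, sign -1: I = -0.11913554

-0.119136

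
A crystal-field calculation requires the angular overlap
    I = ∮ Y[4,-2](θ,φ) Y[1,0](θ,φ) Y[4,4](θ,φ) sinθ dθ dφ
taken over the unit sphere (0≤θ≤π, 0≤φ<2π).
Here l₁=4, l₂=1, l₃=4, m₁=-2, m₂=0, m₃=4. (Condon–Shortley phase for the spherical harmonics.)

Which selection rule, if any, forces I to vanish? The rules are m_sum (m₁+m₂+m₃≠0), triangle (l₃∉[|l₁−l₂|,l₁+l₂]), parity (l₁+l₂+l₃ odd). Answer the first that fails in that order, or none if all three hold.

m_sum

m₁+m₂+m₃ = -2 + 0 + 4 = 2  ✗
triangle: |4−1|=3 ≤ l₃=4 ≤ 4+1=5
parity: l₁+l₂+l₃ = 9 is odd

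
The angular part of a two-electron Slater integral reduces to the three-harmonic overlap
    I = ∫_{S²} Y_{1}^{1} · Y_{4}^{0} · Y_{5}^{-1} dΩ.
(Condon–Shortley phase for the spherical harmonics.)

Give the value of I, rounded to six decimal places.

m-sum 0 ✓  L=10 even ✓  3≤5≤5 ✓
Π(2lᵢ+1) = 3×9×11 = 297
triangle coeff Δ(1,4,5) = 1/495
Σ_t [0,0]: t=0:+1/576 = 1/576
(3j)²=5/99 [(1 4 5; 0 0 0)], sign=-1
Σ_t [0,0]: t=0:+1/1152 = 1/1152
(3j)²=1/33 [(1 4 5; 1 0 -1)], sign=+1
⇒ 4πI² = 5/11
I = (-1)√(5/11/(4π)) = -0.19018827

-0.190188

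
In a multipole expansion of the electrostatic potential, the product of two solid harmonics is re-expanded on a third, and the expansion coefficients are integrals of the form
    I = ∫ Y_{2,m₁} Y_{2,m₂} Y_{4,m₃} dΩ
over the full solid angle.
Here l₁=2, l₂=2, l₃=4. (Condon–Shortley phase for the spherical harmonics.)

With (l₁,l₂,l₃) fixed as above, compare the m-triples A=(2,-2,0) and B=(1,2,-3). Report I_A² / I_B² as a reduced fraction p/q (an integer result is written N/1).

1/35

Same 2,2,4: normalisation and zero-m 3j drop out of the ratio.
A: Δ: 0! 4! 4! / 9! → 1/630; sum: t=0:+1/576 = 1/576; 3j²(2 2 4; 2 -2 0) = Δ·Π!·Σ² = 1/630  (sign +1)
B: Δ: 0! 4! 4! / 9! → 1/630; sum: t=0:+1/144 = 1/144; 3j²(2 2 4; 1 2 -3) = Δ·Π!·Σ² = 1/18  (sign -1)
I_A²/I_B² = (1/630)/(1/18) = 1/35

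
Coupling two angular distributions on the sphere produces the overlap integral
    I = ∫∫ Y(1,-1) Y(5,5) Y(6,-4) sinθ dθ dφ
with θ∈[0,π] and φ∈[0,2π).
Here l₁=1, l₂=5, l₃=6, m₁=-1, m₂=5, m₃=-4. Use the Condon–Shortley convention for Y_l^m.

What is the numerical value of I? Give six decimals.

Rules hold: Σm=0, L=12 even, 4≤6≤6.
N = 3·11·13 = 429
Δ = 0!·2!·10!/13! = 1/858
Racah Σ t=0..0: t=0:+1/14400 = 1/14400
⇒ 3j(1 5 6; 0 0 0)² = 6/143, sgn +1
Racah Σ t=0..0: t=0:+1/7257600 = 1/7257600
⇒ 3j(1 5 6; -1 5 -4)² = 1/858, sgn +1
4πI² = N·(3j₀)²·(3jₘ)² = 3/143
I = +1·√(0.020979/4π) = 0.04085899

0.040859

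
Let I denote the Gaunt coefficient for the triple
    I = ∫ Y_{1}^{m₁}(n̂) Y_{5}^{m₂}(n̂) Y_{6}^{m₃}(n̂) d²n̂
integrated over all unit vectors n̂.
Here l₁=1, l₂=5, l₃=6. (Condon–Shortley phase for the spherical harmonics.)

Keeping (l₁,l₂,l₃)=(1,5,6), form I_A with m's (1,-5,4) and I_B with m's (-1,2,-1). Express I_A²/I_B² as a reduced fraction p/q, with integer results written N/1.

1/10

Same 1,5,6: normalisation and zero-m 3j drop out of the ratio.
A: Δ: 0! 2! 10! / 13! → 1/858; sum: t=0:+1/7257600 = 1/7257600; 3j²(1 5 6; 1 -5 4) = Δ·Π!·Σ² = 1/858  (sign +1)
B: Δ: 0! 2! 10! / 13! → 1/858; sum: t=0:+1/60480 = 1/60480; 3j²(1 5 6; -1 2 -1) = Δ·Π!·Σ² = 5/429  (sign -1)
I_A²/I_B² = (1/858)/(5/429) = 1/10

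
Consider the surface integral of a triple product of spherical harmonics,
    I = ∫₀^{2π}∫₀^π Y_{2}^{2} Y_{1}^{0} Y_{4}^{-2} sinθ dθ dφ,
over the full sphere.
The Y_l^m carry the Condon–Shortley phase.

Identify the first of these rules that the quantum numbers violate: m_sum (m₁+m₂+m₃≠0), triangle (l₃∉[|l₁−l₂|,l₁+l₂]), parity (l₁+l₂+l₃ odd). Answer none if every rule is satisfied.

m₁+m₂+m₃ = 2 + 0 − 2 = 0  ✓
triangle: |2−1|=1 ≤ l₃=4 ≤ 2+1=3  ✗
parity: l₁+l₂+l₃ = 7 is odd

triangle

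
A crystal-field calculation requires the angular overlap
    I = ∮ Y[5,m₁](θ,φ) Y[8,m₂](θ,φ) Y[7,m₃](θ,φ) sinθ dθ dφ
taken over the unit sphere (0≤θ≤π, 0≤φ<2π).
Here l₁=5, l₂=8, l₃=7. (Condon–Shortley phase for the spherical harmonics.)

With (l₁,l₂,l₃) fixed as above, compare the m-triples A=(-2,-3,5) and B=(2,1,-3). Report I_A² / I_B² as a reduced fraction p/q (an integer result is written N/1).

40656/25205

l's match ⇒ only the (l;m) 3-j factors differ between A and B.
A: triangle coeff Δ(5,8,7) = 1/814773960; Σ_t [3,5]: t=3:−1/69672960 t=4:+1/104509440 t=5:−1/1741824000 = -1/186624000; (3j)²=308/62985 [(5 8 7; -2 -3 5)], sign=-1
B: triangle coeff Δ(5,8,7) = 1/814773960; Σ_t [0,3]: t=0:+1/1567641600 t=1:−1/38707200 t=2:+1/8709120 t=3:−1/14929920 = 71/3135283200; (3j)²=5041/1662804 [(5 8 7; 2 1 -3)], sign=+1
I_A²/I_B² = (308/62985)/(5041/1662804) = 40656/25205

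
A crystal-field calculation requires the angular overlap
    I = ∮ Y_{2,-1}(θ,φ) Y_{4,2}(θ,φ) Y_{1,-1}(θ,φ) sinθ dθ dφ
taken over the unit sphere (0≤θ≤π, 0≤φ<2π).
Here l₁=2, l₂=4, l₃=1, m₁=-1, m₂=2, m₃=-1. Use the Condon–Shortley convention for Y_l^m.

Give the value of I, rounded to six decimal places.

0.000000

|2−4|≤1≤2+4 violated ⇒ I = 0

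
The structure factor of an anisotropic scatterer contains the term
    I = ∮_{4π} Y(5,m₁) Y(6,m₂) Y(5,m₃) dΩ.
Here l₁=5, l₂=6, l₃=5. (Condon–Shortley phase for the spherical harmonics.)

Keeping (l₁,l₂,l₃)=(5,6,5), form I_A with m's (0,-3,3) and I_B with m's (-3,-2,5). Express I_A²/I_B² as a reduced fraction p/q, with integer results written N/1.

Shared (l₁,l₂,l₃)=(5,6,5): N and (l;000)² cancel in I_A²/I_B².
A: Δ = 6!·4!·6!/17! = 1/28588560; Racah Σ t=1..3: t=1:−1/138240 t=2:+1/34560 t=3:−1/103680 = 1/82944; ⇒ 3j(5 6 5; 0 -3 3)² = 125/9724, sgn +1
B: Δ = 6!·4!·6!/17! = 1/28588560; Racah Σ t=4..4: t=4:+1/829440 = 1/829440; ⇒ 3j(5 6 5; -3 -2 5)² = 35/2431, sgn +1
I_A²/I_B² = (125/9724)/(35/2431) = 25/28

25/28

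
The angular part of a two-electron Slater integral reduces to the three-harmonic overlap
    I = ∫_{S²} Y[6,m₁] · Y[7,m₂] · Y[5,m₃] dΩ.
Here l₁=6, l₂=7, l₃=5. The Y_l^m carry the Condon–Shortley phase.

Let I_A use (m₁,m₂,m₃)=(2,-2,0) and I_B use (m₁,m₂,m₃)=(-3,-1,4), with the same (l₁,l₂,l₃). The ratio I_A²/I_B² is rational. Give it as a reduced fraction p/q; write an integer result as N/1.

135/87808

Same 6,7,5: normalisation and zero-m 3j drop out of the ratio.
A: Δ: 8! 4! 6! / 19! → 1/174594420; sum: t=0:+1/116121600 t=1:−1/1451520 t=2:+1/207360 t=3:−1/207360 t=4:+1/1658880 = -1/12902400; 3j²(6 7 5; 2 -2 0) = Δ·Π!·Σ² = 27/1293292  (sign +1)
B: Δ: 8! 4! 6! / 19! → 1/174594420; sum: t=5:−1/2073600 t=6:+1/6220800 = -1/3110400; 3j²(6 7 5; -3 -1 4) = Δ·Π!·Σ² = 3136/230945  (sign +1)
I_A²/I_B² = (27/1293292)/(3136/230945) = 135/87808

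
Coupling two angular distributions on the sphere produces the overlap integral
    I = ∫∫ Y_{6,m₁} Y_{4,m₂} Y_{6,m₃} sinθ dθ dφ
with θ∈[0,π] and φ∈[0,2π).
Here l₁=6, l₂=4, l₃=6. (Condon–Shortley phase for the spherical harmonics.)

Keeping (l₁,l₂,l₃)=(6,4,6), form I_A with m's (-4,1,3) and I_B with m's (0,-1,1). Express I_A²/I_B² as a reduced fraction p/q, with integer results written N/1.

63/20

Shared (l₁,l₂,l₃)=(6,4,6): N and (l;000)² cancel in I_A²/I_B².
A: Δ = 4!·8!·4!/17! = 1/15315300; Racah Σ t=2..4: t=2:+1/967680 t=3:−1/120960 t=4:+1/207360 = -1/414720; ⇒ 3j(6 4 6; -4 1 3)² = 21/4862, sgn +1
B: Δ = 4!·8!·4!/17! = 1/15315300; Racah Σ t=0..3: t=0:+1/207360 t=1:−1/17280 t=2:+1/13824 t=3:−1/103680 = 1/103680; ⇒ 3j(6 4 6; 0 -1 1)² = 10/7293, sgn -1
I_A²/I_B² = (21/4862)/(10/7293) = 63/20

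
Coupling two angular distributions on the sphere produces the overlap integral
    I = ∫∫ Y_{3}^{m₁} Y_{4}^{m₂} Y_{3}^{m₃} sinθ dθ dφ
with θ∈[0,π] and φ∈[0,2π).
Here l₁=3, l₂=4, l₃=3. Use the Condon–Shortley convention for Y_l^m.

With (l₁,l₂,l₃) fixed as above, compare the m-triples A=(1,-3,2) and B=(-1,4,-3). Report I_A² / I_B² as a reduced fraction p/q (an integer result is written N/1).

1/3

Same 3,4,3: normalisation and zero-m 3j drop out of the ratio.
A: Δ: 4! 2! 4! / 11! → 1/34650; sum: t=0:+1/288 t=1:−1/144 = -1/288; 3j²(3 4 3; 1 -3 2) = Δ·Π!·Σ² = 1/99  (sign +1)
B: Δ: 4! 2! 4! / 11! → 1/34650; sum: t=4:+1/1152 = 1/1152; 3j²(3 4 3; -1 4 -3) = Δ·Π!·Σ² = 1/33  (sign +1)
I_A²/I_B² = (1/99)/(1/33) = 1/3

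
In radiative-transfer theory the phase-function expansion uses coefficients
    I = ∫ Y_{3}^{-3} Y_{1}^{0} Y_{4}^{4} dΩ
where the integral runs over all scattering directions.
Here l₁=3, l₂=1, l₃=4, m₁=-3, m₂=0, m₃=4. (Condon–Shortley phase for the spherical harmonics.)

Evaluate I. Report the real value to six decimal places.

0.000000

-3 + 0 + 4 = 1 ≠ 0: azimuthal integral kills it; I = 0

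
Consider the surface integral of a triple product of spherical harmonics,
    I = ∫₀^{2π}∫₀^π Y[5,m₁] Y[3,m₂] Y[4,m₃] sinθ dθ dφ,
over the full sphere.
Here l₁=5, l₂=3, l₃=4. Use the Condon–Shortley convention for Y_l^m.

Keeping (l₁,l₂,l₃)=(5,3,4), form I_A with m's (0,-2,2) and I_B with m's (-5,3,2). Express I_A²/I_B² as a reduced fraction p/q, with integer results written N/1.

l's match ⇒ only the (l;m) 3-j factors differ between A and B.
A: triangle coeff Δ(5,3,4) = 1/180180; Σ_t [0,1]: t=0:+1/2880 t=1:−1/576 = -1/720; (3j)²=80/3003 [(5 3 4; 0 -2 2)], sign=-1
B: triangle coeff Δ(5,3,4) = 1/180180; Σ_t [4,4]: t=4:+1/34560 = 1/34560; (3j)²=5/286 [(5 3 4; -5 3 2)], sign=+1
I_A²/I_B² = (80/3003)/(5/286) = 32/21

32/21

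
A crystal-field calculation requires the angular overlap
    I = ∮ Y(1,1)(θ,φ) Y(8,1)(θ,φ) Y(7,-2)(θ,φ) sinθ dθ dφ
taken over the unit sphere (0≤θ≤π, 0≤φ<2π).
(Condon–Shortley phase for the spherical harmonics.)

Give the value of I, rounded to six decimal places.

-0.140215

m-sum 0 ✓  L=16 even ✓  7≤7≤9 ✓
Π(2lᵢ+1) = 3×17×15 = 765
triangle coeff Δ(1,8,7) = 1/2040
Σ_t [1,1]: t=1:−1/25401600 = -1/25401600
(3j)²=8/255 [(1 8 7; 0 0 0)], sign=+1
Σ_t [0,0]: t=0:+1/87091200 = 1/87091200
(3j)²=7/680 [(1 8 7; 1 1 -2)], sign=-1
⇒ 4πI² = 21/85
I = (-1)√(21/85/(4π)) = -0.14021525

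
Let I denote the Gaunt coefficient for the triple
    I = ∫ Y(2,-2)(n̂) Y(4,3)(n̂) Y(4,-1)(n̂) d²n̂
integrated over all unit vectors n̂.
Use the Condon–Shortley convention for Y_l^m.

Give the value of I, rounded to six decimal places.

Checks pass: Σm=0; 10 even; l₃=4∈[2,6].
(2·2+1)(2·4+1)(2·4+1) = 405
Δ: 2! 2! 6! / 11! → 1/13860
sum: t=0:+1/192 t=1:−1/36 t=2:+1/192 = -5/288
3j²(2 4 4; 0 0 0) = Δ·Π!·Σ² = 20/693  (sign -1)
sum: t=2:+1/480 = 1/480
3j²(2 4 4; -2 3 -1) = Δ·Π!·Σ² = 3/110  (sign -1)
combine: 4πI² = 405·20/693·3/110 = 270/847
take √, sign +1: I = 0.15927046

0.159270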